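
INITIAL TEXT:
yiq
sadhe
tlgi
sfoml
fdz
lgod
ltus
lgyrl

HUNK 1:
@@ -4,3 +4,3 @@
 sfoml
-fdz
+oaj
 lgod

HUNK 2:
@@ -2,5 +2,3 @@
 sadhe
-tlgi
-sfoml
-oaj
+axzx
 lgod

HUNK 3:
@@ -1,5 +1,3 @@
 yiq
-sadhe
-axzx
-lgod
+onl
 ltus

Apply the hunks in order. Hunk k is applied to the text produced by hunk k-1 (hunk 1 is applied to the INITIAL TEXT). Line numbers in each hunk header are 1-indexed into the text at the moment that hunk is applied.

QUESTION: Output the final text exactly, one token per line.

Answer: yiq
onl
ltus
lgyrl

Derivation:
Hunk 1: at line 4 remove [fdz] add [oaj] -> 8 lines: yiq sadhe tlgi sfoml oaj lgod ltus lgyrl
Hunk 2: at line 2 remove [tlgi,sfoml,oaj] add [axzx] -> 6 lines: yiq sadhe axzx lgod ltus lgyrl
Hunk 3: at line 1 remove [sadhe,axzx,lgod] add [onl] -> 4 lines: yiq onl ltus lgyrl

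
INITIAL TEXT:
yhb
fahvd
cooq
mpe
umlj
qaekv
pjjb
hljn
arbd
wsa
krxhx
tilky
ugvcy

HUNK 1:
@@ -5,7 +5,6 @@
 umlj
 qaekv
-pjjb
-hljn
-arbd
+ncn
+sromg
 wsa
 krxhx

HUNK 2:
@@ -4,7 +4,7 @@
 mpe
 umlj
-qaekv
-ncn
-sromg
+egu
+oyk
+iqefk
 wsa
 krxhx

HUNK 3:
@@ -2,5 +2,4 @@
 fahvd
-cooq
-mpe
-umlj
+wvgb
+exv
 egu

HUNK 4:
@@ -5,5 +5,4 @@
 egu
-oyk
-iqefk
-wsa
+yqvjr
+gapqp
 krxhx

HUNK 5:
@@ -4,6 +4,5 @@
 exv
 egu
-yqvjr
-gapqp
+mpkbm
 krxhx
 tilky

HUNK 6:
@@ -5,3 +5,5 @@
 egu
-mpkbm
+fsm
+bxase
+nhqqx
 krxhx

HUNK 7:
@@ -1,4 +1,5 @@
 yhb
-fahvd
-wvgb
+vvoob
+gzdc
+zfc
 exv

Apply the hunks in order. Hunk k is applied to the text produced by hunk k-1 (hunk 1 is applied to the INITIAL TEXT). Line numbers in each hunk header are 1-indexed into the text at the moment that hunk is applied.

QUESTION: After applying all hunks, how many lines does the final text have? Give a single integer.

Answer: 12

Derivation:
Hunk 1: at line 5 remove [pjjb,hljn,arbd] add [ncn,sromg] -> 12 lines: yhb fahvd cooq mpe umlj qaekv ncn sromg wsa krxhx tilky ugvcy
Hunk 2: at line 4 remove [qaekv,ncn,sromg] add [egu,oyk,iqefk] -> 12 lines: yhb fahvd cooq mpe umlj egu oyk iqefk wsa krxhx tilky ugvcy
Hunk 3: at line 2 remove [cooq,mpe,umlj] add [wvgb,exv] -> 11 lines: yhb fahvd wvgb exv egu oyk iqefk wsa krxhx tilky ugvcy
Hunk 4: at line 5 remove [oyk,iqefk,wsa] add [yqvjr,gapqp] -> 10 lines: yhb fahvd wvgb exv egu yqvjr gapqp krxhx tilky ugvcy
Hunk 5: at line 4 remove [yqvjr,gapqp] add [mpkbm] -> 9 lines: yhb fahvd wvgb exv egu mpkbm krxhx tilky ugvcy
Hunk 6: at line 5 remove [mpkbm] add [fsm,bxase,nhqqx] -> 11 lines: yhb fahvd wvgb exv egu fsm bxase nhqqx krxhx tilky ugvcy
Hunk 7: at line 1 remove [fahvd,wvgb] add [vvoob,gzdc,zfc] -> 12 lines: yhb vvoob gzdc zfc exv egu fsm bxase nhqqx krxhx tilky ugvcy
Final line count: 12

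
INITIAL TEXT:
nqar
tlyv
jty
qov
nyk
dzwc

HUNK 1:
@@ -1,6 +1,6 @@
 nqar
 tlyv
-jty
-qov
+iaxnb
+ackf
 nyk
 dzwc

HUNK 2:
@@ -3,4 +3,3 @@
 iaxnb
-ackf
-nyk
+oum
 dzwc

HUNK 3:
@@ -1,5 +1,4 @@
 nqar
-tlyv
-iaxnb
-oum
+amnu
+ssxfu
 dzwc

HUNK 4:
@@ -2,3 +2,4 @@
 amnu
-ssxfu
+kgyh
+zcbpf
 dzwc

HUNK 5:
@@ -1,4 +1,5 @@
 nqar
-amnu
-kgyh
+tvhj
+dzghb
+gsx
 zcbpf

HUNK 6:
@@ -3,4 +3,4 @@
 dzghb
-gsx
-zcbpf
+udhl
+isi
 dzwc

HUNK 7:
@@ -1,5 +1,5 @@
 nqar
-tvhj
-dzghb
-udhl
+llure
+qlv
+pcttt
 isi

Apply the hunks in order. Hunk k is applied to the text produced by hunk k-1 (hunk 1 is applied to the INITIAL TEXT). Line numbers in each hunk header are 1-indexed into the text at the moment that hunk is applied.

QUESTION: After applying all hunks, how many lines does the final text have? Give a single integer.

Hunk 1: at line 1 remove [jty,qov] add [iaxnb,ackf] -> 6 lines: nqar tlyv iaxnb ackf nyk dzwc
Hunk 2: at line 3 remove [ackf,nyk] add [oum] -> 5 lines: nqar tlyv iaxnb oum dzwc
Hunk 3: at line 1 remove [tlyv,iaxnb,oum] add [amnu,ssxfu] -> 4 lines: nqar amnu ssxfu dzwc
Hunk 4: at line 2 remove [ssxfu] add [kgyh,zcbpf] -> 5 lines: nqar amnu kgyh zcbpf dzwc
Hunk 5: at line 1 remove [amnu,kgyh] add [tvhj,dzghb,gsx] -> 6 lines: nqar tvhj dzghb gsx zcbpf dzwc
Hunk 6: at line 3 remove [gsx,zcbpf] add [udhl,isi] -> 6 lines: nqar tvhj dzghb udhl isi dzwc
Hunk 7: at line 1 remove [tvhj,dzghb,udhl] add [llure,qlv,pcttt] -> 6 lines: nqar llure qlv pcttt isi dzwc
Final line count: 6

Answer: 6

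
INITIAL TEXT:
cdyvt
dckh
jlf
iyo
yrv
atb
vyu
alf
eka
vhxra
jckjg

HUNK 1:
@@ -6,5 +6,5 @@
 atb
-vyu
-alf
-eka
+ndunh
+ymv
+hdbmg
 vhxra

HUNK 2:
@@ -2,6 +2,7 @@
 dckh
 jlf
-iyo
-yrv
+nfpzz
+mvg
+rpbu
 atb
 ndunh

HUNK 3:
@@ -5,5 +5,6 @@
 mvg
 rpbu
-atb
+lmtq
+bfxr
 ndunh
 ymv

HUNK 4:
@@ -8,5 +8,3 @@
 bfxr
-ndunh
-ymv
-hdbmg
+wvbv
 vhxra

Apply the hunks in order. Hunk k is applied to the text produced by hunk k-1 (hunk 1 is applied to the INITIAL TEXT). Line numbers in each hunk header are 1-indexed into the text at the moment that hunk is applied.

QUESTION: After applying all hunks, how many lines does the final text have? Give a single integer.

Answer: 11

Derivation:
Hunk 1: at line 6 remove [vyu,alf,eka] add [ndunh,ymv,hdbmg] -> 11 lines: cdyvt dckh jlf iyo yrv atb ndunh ymv hdbmg vhxra jckjg
Hunk 2: at line 2 remove [iyo,yrv] add [nfpzz,mvg,rpbu] -> 12 lines: cdyvt dckh jlf nfpzz mvg rpbu atb ndunh ymv hdbmg vhxra jckjg
Hunk 3: at line 5 remove [atb] add [lmtq,bfxr] -> 13 lines: cdyvt dckh jlf nfpzz mvg rpbu lmtq bfxr ndunh ymv hdbmg vhxra jckjg
Hunk 4: at line 8 remove [ndunh,ymv,hdbmg] add [wvbv] -> 11 lines: cdyvt dckh jlf nfpzz mvg rpbu lmtq bfxr wvbv vhxra jckjg
Final line count: 11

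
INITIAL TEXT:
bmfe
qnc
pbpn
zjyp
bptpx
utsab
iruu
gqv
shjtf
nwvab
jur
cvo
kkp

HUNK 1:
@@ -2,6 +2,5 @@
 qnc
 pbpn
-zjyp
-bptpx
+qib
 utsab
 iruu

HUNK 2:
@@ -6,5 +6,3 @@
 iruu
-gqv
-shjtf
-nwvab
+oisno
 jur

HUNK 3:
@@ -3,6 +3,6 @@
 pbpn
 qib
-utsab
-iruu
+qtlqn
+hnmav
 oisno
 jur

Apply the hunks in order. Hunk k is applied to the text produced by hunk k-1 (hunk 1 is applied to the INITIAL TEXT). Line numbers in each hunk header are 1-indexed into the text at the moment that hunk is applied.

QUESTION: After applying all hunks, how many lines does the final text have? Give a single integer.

Hunk 1: at line 2 remove [zjyp,bptpx] add [qib] -> 12 lines: bmfe qnc pbpn qib utsab iruu gqv shjtf nwvab jur cvo kkp
Hunk 2: at line 6 remove [gqv,shjtf,nwvab] add [oisno] -> 10 lines: bmfe qnc pbpn qib utsab iruu oisno jur cvo kkp
Hunk 3: at line 3 remove [utsab,iruu] add [qtlqn,hnmav] -> 10 lines: bmfe qnc pbpn qib qtlqn hnmav oisno jur cvo kkp
Final line count: 10

Answer: 10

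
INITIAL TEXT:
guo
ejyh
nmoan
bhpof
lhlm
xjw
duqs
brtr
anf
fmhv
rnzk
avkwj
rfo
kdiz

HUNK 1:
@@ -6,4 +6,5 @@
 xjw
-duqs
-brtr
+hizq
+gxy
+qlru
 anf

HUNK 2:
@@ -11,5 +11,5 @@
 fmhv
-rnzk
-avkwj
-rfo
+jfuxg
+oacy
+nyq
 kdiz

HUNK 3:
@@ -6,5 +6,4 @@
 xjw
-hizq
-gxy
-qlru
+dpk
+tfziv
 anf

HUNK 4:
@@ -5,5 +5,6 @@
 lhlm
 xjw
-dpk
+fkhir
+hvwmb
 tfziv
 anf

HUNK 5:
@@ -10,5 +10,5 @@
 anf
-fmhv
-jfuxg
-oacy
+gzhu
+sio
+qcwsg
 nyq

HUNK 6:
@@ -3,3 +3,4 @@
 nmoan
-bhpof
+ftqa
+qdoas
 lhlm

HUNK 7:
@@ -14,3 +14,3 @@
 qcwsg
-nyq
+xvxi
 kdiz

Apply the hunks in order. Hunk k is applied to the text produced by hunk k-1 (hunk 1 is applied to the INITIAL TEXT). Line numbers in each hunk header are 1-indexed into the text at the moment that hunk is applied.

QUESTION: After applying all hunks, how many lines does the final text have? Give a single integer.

Answer: 16

Derivation:
Hunk 1: at line 6 remove [duqs,brtr] add [hizq,gxy,qlru] -> 15 lines: guo ejyh nmoan bhpof lhlm xjw hizq gxy qlru anf fmhv rnzk avkwj rfo kdiz
Hunk 2: at line 11 remove [rnzk,avkwj,rfo] add [jfuxg,oacy,nyq] -> 15 lines: guo ejyh nmoan bhpof lhlm xjw hizq gxy qlru anf fmhv jfuxg oacy nyq kdiz
Hunk 3: at line 6 remove [hizq,gxy,qlru] add [dpk,tfziv] -> 14 lines: guo ejyh nmoan bhpof lhlm xjw dpk tfziv anf fmhv jfuxg oacy nyq kdiz
Hunk 4: at line 5 remove [dpk] add [fkhir,hvwmb] -> 15 lines: guo ejyh nmoan bhpof lhlm xjw fkhir hvwmb tfziv anf fmhv jfuxg oacy nyq kdiz
Hunk 5: at line 10 remove [fmhv,jfuxg,oacy] add [gzhu,sio,qcwsg] -> 15 lines: guo ejyh nmoan bhpof lhlm xjw fkhir hvwmb tfziv anf gzhu sio qcwsg nyq kdiz
Hunk 6: at line 3 remove [bhpof] add [ftqa,qdoas] -> 16 lines: guo ejyh nmoan ftqa qdoas lhlm xjw fkhir hvwmb tfziv anf gzhu sio qcwsg nyq kdiz
Hunk 7: at line 14 remove [nyq] add [xvxi] -> 16 lines: guo ejyh nmoan ftqa qdoas lhlm xjw fkhir hvwmb tfziv anf gzhu sio qcwsg xvxi kdiz
Final line count: 16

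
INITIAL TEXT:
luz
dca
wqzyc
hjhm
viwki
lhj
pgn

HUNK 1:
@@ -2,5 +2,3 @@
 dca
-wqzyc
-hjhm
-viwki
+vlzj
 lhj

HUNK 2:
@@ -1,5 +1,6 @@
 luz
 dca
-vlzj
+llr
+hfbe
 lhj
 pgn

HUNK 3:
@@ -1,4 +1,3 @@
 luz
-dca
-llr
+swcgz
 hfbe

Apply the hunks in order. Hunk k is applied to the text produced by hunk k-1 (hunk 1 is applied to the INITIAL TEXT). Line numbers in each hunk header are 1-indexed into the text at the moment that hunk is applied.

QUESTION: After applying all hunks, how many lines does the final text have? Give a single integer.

Answer: 5

Derivation:
Hunk 1: at line 2 remove [wqzyc,hjhm,viwki] add [vlzj] -> 5 lines: luz dca vlzj lhj pgn
Hunk 2: at line 1 remove [vlzj] add [llr,hfbe] -> 6 lines: luz dca llr hfbe lhj pgn
Hunk 3: at line 1 remove [dca,llr] add [swcgz] -> 5 lines: luz swcgz hfbe lhj pgn
Final line count: 5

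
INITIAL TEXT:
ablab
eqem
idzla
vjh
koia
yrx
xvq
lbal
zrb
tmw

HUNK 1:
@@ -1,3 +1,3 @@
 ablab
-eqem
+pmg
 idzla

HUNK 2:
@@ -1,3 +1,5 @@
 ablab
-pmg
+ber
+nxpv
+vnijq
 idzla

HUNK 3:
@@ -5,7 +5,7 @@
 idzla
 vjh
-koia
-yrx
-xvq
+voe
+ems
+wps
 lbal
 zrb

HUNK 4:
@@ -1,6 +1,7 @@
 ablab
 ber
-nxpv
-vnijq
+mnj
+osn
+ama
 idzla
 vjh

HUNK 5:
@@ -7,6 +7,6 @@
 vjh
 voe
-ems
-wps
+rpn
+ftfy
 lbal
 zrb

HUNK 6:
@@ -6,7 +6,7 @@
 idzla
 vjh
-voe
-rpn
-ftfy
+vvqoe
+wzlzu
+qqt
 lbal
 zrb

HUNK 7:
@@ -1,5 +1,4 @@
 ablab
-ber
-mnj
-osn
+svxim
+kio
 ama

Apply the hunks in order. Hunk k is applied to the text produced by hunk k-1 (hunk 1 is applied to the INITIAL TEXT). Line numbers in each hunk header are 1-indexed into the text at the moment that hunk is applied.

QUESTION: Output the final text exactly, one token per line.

Hunk 1: at line 1 remove [eqem] add [pmg] -> 10 lines: ablab pmg idzla vjh koia yrx xvq lbal zrb tmw
Hunk 2: at line 1 remove [pmg] add [ber,nxpv,vnijq] -> 12 lines: ablab ber nxpv vnijq idzla vjh koia yrx xvq lbal zrb tmw
Hunk 3: at line 5 remove [koia,yrx,xvq] add [voe,ems,wps] -> 12 lines: ablab ber nxpv vnijq idzla vjh voe ems wps lbal zrb tmw
Hunk 4: at line 1 remove [nxpv,vnijq] add [mnj,osn,ama] -> 13 lines: ablab ber mnj osn ama idzla vjh voe ems wps lbal zrb tmw
Hunk 5: at line 7 remove [ems,wps] add [rpn,ftfy] -> 13 lines: ablab ber mnj osn ama idzla vjh voe rpn ftfy lbal zrb tmw
Hunk 6: at line 6 remove [voe,rpn,ftfy] add [vvqoe,wzlzu,qqt] -> 13 lines: ablab ber mnj osn ama idzla vjh vvqoe wzlzu qqt lbal zrb tmw
Hunk 7: at line 1 remove [ber,mnj,osn] add [svxim,kio] -> 12 lines: ablab svxim kio ama idzla vjh vvqoe wzlzu qqt lbal zrb tmw

Answer: ablab
svxim
kio
ama
idzla
vjh
vvqoe
wzlzu
qqt
lbal
zrb
tmw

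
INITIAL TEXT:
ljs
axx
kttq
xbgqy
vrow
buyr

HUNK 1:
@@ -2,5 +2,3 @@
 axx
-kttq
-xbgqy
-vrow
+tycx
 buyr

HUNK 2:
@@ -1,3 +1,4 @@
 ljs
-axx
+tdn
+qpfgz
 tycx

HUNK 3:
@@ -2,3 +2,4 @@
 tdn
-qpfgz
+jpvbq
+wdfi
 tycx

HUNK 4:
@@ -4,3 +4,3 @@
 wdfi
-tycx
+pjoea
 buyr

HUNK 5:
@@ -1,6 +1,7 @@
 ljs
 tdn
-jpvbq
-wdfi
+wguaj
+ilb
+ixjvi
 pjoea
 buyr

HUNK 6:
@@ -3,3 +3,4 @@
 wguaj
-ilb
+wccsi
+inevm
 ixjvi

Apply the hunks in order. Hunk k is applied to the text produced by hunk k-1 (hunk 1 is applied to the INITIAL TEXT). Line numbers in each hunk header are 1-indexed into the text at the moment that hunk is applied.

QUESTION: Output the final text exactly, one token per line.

Hunk 1: at line 2 remove [kttq,xbgqy,vrow] add [tycx] -> 4 lines: ljs axx tycx buyr
Hunk 2: at line 1 remove [axx] add [tdn,qpfgz] -> 5 lines: ljs tdn qpfgz tycx buyr
Hunk 3: at line 2 remove [qpfgz] add [jpvbq,wdfi] -> 6 lines: ljs tdn jpvbq wdfi tycx buyr
Hunk 4: at line 4 remove [tycx] add [pjoea] -> 6 lines: ljs tdn jpvbq wdfi pjoea buyr
Hunk 5: at line 1 remove [jpvbq,wdfi] add [wguaj,ilb,ixjvi] -> 7 lines: ljs tdn wguaj ilb ixjvi pjoea buyr
Hunk 6: at line 3 remove [ilb] add [wccsi,inevm] -> 8 lines: ljs tdn wguaj wccsi inevm ixjvi pjoea buyr

Answer: ljs
tdn
wguaj
wccsi
inevm
ixjvi
pjoea
buyr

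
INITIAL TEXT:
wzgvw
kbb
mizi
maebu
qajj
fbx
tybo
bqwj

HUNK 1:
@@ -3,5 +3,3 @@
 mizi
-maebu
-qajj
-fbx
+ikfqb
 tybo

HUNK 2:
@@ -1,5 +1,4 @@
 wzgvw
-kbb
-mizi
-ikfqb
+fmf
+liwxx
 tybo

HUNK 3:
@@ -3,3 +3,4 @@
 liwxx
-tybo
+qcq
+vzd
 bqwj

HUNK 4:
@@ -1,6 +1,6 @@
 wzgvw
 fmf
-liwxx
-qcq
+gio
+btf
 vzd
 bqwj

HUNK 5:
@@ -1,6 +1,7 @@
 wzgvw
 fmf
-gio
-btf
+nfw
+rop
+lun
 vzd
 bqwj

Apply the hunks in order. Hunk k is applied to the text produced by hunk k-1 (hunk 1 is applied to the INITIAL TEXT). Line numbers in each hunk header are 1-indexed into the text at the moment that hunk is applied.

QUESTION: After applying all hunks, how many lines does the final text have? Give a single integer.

Answer: 7

Derivation:
Hunk 1: at line 3 remove [maebu,qajj,fbx] add [ikfqb] -> 6 lines: wzgvw kbb mizi ikfqb tybo bqwj
Hunk 2: at line 1 remove [kbb,mizi,ikfqb] add [fmf,liwxx] -> 5 lines: wzgvw fmf liwxx tybo bqwj
Hunk 3: at line 3 remove [tybo] add [qcq,vzd] -> 6 lines: wzgvw fmf liwxx qcq vzd bqwj
Hunk 4: at line 1 remove [liwxx,qcq] add [gio,btf] -> 6 lines: wzgvw fmf gio btf vzd bqwj
Hunk 5: at line 1 remove [gio,btf] add [nfw,rop,lun] -> 7 lines: wzgvw fmf nfw rop lun vzd bqwj
Final line count: 7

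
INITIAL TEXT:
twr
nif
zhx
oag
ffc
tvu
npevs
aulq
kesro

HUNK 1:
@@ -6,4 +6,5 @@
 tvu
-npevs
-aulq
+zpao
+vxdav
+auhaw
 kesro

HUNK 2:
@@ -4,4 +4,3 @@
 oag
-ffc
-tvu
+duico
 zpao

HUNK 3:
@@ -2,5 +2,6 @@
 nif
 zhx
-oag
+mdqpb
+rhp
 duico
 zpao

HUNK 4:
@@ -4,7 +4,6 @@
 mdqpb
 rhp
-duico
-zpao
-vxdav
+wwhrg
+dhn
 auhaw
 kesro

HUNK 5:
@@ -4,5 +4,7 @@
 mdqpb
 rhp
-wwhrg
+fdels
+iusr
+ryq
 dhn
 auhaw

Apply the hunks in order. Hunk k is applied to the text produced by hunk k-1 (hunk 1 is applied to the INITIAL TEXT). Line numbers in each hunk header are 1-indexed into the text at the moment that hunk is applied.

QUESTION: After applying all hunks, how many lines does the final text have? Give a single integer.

Hunk 1: at line 6 remove [npevs,aulq] add [zpao,vxdav,auhaw] -> 10 lines: twr nif zhx oag ffc tvu zpao vxdav auhaw kesro
Hunk 2: at line 4 remove [ffc,tvu] add [duico] -> 9 lines: twr nif zhx oag duico zpao vxdav auhaw kesro
Hunk 3: at line 2 remove [oag] add [mdqpb,rhp] -> 10 lines: twr nif zhx mdqpb rhp duico zpao vxdav auhaw kesro
Hunk 4: at line 4 remove [duico,zpao,vxdav] add [wwhrg,dhn] -> 9 lines: twr nif zhx mdqpb rhp wwhrg dhn auhaw kesro
Hunk 5: at line 4 remove [wwhrg] add [fdels,iusr,ryq] -> 11 lines: twr nif zhx mdqpb rhp fdels iusr ryq dhn auhaw kesro
Final line count: 11

Answer: 11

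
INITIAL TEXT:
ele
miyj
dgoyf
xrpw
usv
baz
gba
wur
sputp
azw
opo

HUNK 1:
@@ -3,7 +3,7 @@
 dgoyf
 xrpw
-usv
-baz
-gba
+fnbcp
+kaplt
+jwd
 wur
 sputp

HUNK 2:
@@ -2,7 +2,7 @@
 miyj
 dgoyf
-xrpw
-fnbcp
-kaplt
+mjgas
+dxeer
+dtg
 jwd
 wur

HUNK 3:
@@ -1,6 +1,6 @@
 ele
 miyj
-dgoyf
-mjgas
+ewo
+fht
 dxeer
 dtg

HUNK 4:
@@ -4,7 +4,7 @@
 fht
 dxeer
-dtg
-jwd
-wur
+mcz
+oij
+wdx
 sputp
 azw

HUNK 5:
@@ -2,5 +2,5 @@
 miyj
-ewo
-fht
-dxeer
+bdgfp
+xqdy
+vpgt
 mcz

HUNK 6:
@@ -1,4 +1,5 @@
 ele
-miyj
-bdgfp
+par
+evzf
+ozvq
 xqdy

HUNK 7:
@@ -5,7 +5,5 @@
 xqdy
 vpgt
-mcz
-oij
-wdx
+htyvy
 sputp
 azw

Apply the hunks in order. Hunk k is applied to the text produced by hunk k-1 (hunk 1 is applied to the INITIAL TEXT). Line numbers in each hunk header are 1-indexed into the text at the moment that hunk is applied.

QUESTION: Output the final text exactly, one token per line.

Answer: ele
par
evzf
ozvq
xqdy
vpgt
htyvy
sputp
azw
opo

Derivation:
Hunk 1: at line 3 remove [usv,baz,gba] add [fnbcp,kaplt,jwd] -> 11 lines: ele miyj dgoyf xrpw fnbcp kaplt jwd wur sputp azw opo
Hunk 2: at line 2 remove [xrpw,fnbcp,kaplt] add [mjgas,dxeer,dtg] -> 11 lines: ele miyj dgoyf mjgas dxeer dtg jwd wur sputp azw opo
Hunk 3: at line 1 remove [dgoyf,mjgas] add [ewo,fht] -> 11 lines: ele miyj ewo fht dxeer dtg jwd wur sputp azw opo
Hunk 4: at line 4 remove [dtg,jwd,wur] add [mcz,oij,wdx] -> 11 lines: ele miyj ewo fht dxeer mcz oij wdx sputp azw opo
Hunk 5: at line 2 remove [ewo,fht,dxeer] add [bdgfp,xqdy,vpgt] -> 11 lines: ele miyj bdgfp xqdy vpgt mcz oij wdx sputp azw opo
Hunk 6: at line 1 remove [miyj,bdgfp] add [par,evzf,ozvq] -> 12 lines: ele par evzf ozvq xqdy vpgt mcz oij wdx sputp azw opo
Hunk 7: at line 5 remove [mcz,oij,wdx] add [htyvy] -> 10 lines: ele par evzf ozvq xqdy vpgt htyvy sputp azw opo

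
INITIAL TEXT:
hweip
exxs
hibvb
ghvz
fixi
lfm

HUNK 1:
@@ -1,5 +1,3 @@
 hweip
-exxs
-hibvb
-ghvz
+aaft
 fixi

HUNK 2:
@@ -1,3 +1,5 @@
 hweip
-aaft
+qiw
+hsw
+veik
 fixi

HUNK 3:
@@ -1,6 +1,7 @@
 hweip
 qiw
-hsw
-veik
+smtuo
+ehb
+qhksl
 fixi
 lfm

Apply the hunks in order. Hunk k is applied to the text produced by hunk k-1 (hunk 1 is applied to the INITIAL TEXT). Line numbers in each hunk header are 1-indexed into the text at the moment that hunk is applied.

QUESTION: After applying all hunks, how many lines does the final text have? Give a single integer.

Answer: 7

Derivation:
Hunk 1: at line 1 remove [exxs,hibvb,ghvz] add [aaft] -> 4 lines: hweip aaft fixi lfm
Hunk 2: at line 1 remove [aaft] add [qiw,hsw,veik] -> 6 lines: hweip qiw hsw veik fixi lfm
Hunk 3: at line 1 remove [hsw,veik] add [smtuo,ehb,qhksl] -> 7 lines: hweip qiw smtuo ehb qhksl fixi lfm
Final line count: 7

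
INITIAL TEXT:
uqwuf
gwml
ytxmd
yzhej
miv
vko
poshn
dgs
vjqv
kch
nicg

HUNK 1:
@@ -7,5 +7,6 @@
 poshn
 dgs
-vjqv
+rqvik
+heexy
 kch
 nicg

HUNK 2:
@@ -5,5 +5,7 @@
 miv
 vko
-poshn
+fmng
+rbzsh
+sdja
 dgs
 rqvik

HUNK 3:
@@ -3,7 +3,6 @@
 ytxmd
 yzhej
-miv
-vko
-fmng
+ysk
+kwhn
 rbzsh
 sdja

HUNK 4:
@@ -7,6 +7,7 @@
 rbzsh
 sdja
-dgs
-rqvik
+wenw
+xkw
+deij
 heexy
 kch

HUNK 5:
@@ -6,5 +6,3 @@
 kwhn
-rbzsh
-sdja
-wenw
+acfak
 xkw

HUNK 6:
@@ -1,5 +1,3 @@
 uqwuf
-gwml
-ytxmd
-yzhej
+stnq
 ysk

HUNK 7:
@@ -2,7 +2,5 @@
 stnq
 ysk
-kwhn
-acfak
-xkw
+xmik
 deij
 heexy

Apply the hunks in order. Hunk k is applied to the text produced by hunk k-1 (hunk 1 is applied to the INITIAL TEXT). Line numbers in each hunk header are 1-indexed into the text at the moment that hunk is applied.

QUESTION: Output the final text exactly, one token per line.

Hunk 1: at line 7 remove [vjqv] add [rqvik,heexy] -> 12 lines: uqwuf gwml ytxmd yzhej miv vko poshn dgs rqvik heexy kch nicg
Hunk 2: at line 5 remove [poshn] add [fmng,rbzsh,sdja] -> 14 lines: uqwuf gwml ytxmd yzhej miv vko fmng rbzsh sdja dgs rqvik heexy kch nicg
Hunk 3: at line 3 remove [miv,vko,fmng] add [ysk,kwhn] -> 13 lines: uqwuf gwml ytxmd yzhej ysk kwhn rbzsh sdja dgs rqvik heexy kch nicg
Hunk 4: at line 7 remove [dgs,rqvik] add [wenw,xkw,deij] -> 14 lines: uqwuf gwml ytxmd yzhej ysk kwhn rbzsh sdja wenw xkw deij heexy kch nicg
Hunk 5: at line 6 remove [rbzsh,sdja,wenw] add [acfak] -> 12 lines: uqwuf gwml ytxmd yzhej ysk kwhn acfak xkw deij heexy kch nicg
Hunk 6: at line 1 remove [gwml,ytxmd,yzhej] add [stnq] -> 10 lines: uqwuf stnq ysk kwhn acfak xkw deij heexy kch nicg
Hunk 7: at line 2 remove [kwhn,acfak,xkw] add [xmik] -> 8 lines: uqwuf stnq ysk xmik deij heexy kch nicg

Answer: uqwuf
stnq
ysk
xmik
deij
heexy
kch
nicg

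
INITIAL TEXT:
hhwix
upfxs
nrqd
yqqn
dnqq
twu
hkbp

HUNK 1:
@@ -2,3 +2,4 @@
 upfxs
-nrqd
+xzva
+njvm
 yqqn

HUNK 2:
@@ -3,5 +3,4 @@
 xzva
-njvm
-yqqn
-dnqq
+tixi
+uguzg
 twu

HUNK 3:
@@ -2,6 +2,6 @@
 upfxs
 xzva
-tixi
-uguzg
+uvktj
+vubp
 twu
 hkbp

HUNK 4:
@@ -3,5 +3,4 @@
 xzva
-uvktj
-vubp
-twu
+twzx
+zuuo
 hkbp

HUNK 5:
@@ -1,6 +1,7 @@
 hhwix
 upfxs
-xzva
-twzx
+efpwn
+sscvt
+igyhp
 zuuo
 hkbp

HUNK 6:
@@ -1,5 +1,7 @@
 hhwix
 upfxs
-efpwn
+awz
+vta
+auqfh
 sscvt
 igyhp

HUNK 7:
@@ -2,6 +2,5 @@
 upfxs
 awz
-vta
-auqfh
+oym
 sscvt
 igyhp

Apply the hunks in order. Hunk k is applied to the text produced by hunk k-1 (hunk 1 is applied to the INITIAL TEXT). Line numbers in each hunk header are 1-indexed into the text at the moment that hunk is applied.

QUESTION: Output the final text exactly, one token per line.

Answer: hhwix
upfxs
awz
oym
sscvt
igyhp
zuuo
hkbp

Derivation:
Hunk 1: at line 2 remove [nrqd] add [xzva,njvm] -> 8 lines: hhwix upfxs xzva njvm yqqn dnqq twu hkbp
Hunk 2: at line 3 remove [njvm,yqqn,dnqq] add [tixi,uguzg] -> 7 lines: hhwix upfxs xzva tixi uguzg twu hkbp
Hunk 3: at line 2 remove [tixi,uguzg] add [uvktj,vubp] -> 7 lines: hhwix upfxs xzva uvktj vubp twu hkbp
Hunk 4: at line 3 remove [uvktj,vubp,twu] add [twzx,zuuo] -> 6 lines: hhwix upfxs xzva twzx zuuo hkbp
Hunk 5: at line 1 remove [xzva,twzx] add [efpwn,sscvt,igyhp] -> 7 lines: hhwix upfxs efpwn sscvt igyhp zuuo hkbp
Hunk 6: at line 1 remove [efpwn] add [awz,vta,auqfh] -> 9 lines: hhwix upfxs awz vta auqfh sscvt igyhp zuuo hkbp
Hunk 7: at line 2 remove [vta,auqfh] add [oym] -> 8 lines: hhwix upfxs awz oym sscvt igyhp zuuo hkbp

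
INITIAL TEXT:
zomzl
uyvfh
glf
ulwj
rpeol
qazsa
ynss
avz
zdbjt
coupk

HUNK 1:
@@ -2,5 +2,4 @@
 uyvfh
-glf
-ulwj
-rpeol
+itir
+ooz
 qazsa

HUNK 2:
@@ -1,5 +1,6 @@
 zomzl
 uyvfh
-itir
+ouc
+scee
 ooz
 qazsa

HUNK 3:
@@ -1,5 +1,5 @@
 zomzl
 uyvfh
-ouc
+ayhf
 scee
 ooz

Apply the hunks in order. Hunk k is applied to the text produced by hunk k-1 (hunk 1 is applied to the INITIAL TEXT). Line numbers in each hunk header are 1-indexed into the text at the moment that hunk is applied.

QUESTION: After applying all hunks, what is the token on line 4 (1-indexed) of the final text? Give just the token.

Hunk 1: at line 2 remove [glf,ulwj,rpeol] add [itir,ooz] -> 9 lines: zomzl uyvfh itir ooz qazsa ynss avz zdbjt coupk
Hunk 2: at line 1 remove [itir] add [ouc,scee] -> 10 lines: zomzl uyvfh ouc scee ooz qazsa ynss avz zdbjt coupk
Hunk 3: at line 1 remove [ouc] add [ayhf] -> 10 lines: zomzl uyvfh ayhf scee ooz qazsa ynss avz zdbjt coupk
Final line 4: scee

Answer: scee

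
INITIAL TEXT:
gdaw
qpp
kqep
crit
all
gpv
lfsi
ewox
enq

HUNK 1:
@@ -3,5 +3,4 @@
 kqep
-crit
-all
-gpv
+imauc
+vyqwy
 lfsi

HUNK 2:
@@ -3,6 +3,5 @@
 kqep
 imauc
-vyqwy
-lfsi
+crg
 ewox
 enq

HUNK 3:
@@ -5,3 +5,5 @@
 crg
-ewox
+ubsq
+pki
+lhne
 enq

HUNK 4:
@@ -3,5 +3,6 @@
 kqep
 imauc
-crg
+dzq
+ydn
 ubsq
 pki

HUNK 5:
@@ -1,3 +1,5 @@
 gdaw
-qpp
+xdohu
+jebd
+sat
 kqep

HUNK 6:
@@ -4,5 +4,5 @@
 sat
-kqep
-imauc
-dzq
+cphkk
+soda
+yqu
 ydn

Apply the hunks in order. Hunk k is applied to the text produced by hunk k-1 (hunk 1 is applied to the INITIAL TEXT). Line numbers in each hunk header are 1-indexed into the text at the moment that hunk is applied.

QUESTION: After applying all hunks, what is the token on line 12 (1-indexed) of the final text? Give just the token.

Answer: enq

Derivation:
Hunk 1: at line 3 remove [crit,all,gpv] add [imauc,vyqwy] -> 8 lines: gdaw qpp kqep imauc vyqwy lfsi ewox enq
Hunk 2: at line 3 remove [vyqwy,lfsi] add [crg] -> 7 lines: gdaw qpp kqep imauc crg ewox enq
Hunk 3: at line 5 remove [ewox] add [ubsq,pki,lhne] -> 9 lines: gdaw qpp kqep imauc crg ubsq pki lhne enq
Hunk 4: at line 3 remove [crg] add [dzq,ydn] -> 10 lines: gdaw qpp kqep imauc dzq ydn ubsq pki lhne enq
Hunk 5: at line 1 remove [qpp] add [xdohu,jebd,sat] -> 12 lines: gdaw xdohu jebd sat kqep imauc dzq ydn ubsq pki lhne enq
Hunk 6: at line 4 remove [kqep,imauc,dzq] add [cphkk,soda,yqu] -> 12 lines: gdaw xdohu jebd sat cphkk soda yqu ydn ubsq pki lhne enq
Final line 12: enq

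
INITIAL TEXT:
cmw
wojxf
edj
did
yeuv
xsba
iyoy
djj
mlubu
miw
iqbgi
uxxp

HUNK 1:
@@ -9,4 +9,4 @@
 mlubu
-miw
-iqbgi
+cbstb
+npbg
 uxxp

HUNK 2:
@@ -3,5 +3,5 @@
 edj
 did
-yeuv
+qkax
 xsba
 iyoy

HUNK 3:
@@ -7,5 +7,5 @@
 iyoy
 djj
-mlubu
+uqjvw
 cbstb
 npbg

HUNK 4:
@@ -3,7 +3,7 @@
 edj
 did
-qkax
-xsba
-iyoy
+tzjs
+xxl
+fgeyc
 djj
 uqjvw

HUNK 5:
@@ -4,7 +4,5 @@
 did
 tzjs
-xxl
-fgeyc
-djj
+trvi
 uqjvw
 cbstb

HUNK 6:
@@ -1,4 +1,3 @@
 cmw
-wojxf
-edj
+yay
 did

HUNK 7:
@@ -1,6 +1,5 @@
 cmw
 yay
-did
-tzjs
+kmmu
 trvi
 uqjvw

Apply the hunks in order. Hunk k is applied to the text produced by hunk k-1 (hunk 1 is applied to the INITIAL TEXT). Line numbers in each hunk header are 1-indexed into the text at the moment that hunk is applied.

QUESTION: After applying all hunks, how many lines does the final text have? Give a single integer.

Answer: 8

Derivation:
Hunk 1: at line 9 remove [miw,iqbgi] add [cbstb,npbg] -> 12 lines: cmw wojxf edj did yeuv xsba iyoy djj mlubu cbstb npbg uxxp
Hunk 2: at line 3 remove [yeuv] add [qkax] -> 12 lines: cmw wojxf edj did qkax xsba iyoy djj mlubu cbstb npbg uxxp
Hunk 3: at line 7 remove [mlubu] add [uqjvw] -> 12 lines: cmw wojxf edj did qkax xsba iyoy djj uqjvw cbstb npbg uxxp
Hunk 4: at line 3 remove [qkax,xsba,iyoy] add [tzjs,xxl,fgeyc] -> 12 lines: cmw wojxf edj did tzjs xxl fgeyc djj uqjvw cbstb npbg uxxp
Hunk 5: at line 4 remove [xxl,fgeyc,djj] add [trvi] -> 10 lines: cmw wojxf edj did tzjs trvi uqjvw cbstb npbg uxxp
Hunk 6: at line 1 remove [wojxf,edj] add [yay] -> 9 lines: cmw yay did tzjs trvi uqjvw cbstb npbg uxxp
Hunk 7: at line 1 remove [did,tzjs] add [kmmu] -> 8 lines: cmw yay kmmu trvi uqjvw cbstb npbg uxxp
Final line count: 8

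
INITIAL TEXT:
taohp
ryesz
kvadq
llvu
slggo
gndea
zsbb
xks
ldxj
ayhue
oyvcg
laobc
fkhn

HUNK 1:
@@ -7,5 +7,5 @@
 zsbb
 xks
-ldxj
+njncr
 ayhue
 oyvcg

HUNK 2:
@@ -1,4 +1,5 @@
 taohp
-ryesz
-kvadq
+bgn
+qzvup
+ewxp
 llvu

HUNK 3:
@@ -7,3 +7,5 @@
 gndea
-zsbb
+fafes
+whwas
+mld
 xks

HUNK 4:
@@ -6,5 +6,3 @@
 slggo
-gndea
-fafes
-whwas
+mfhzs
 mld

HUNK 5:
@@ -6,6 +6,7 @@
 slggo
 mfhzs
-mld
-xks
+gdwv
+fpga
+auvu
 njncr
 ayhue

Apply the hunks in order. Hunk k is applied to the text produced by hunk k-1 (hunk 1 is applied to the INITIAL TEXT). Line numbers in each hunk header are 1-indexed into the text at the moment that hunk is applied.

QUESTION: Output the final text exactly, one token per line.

Answer: taohp
bgn
qzvup
ewxp
llvu
slggo
mfhzs
gdwv
fpga
auvu
njncr
ayhue
oyvcg
laobc
fkhn

Derivation:
Hunk 1: at line 7 remove [ldxj] add [njncr] -> 13 lines: taohp ryesz kvadq llvu slggo gndea zsbb xks njncr ayhue oyvcg laobc fkhn
Hunk 2: at line 1 remove [ryesz,kvadq] add [bgn,qzvup,ewxp] -> 14 lines: taohp bgn qzvup ewxp llvu slggo gndea zsbb xks njncr ayhue oyvcg laobc fkhn
Hunk 3: at line 7 remove [zsbb] add [fafes,whwas,mld] -> 16 lines: taohp bgn qzvup ewxp llvu slggo gndea fafes whwas mld xks njncr ayhue oyvcg laobc fkhn
Hunk 4: at line 6 remove [gndea,fafes,whwas] add [mfhzs] -> 14 lines: taohp bgn qzvup ewxp llvu slggo mfhzs mld xks njncr ayhue oyvcg laobc fkhn
Hunk 5: at line 6 remove [mld,xks] add [gdwv,fpga,auvu] -> 15 lines: taohp bgn qzvup ewxp llvu slggo mfhzs gdwv fpga auvu njncr ayhue oyvcg laobc fkhn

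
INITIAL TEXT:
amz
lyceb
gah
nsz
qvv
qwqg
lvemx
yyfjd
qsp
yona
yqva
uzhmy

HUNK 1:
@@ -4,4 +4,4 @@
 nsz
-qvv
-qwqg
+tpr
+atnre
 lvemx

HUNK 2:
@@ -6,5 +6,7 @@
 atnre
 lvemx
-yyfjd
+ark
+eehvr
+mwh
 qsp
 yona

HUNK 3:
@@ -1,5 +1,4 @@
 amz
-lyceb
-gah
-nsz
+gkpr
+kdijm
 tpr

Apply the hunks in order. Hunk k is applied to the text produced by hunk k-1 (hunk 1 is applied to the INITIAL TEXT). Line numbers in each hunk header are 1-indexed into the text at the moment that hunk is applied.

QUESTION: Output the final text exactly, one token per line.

Answer: amz
gkpr
kdijm
tpr
atnre
lvemx
ark
eehvr
mwh
qsp
yona
yqva
uzhmy

Derivation:
Hunk 1: at line 4 remove [qvv,qwqg] add [tpr,atnre] -> 12 lines: amz lyceb gah nsz tpr atnre lvemx yyfjd qsp yona yqva uzhmy
Hunk 2: at line 6 remove [yyfjd] add [ark,eehvr,mwh] -> 14 lines: amz lyceb gah nsz tpr atnre lvemx ark eehvr mwh qsp yona yqva uzhmy
Hunk 3: at line 1 remove [lyceb,gah,nsz] add [gkpr,kdijm] -> 13 lines: amz gkpr kdijm tpr atnre lvemx ark eehvr mwh qsp yona yqva uzhmy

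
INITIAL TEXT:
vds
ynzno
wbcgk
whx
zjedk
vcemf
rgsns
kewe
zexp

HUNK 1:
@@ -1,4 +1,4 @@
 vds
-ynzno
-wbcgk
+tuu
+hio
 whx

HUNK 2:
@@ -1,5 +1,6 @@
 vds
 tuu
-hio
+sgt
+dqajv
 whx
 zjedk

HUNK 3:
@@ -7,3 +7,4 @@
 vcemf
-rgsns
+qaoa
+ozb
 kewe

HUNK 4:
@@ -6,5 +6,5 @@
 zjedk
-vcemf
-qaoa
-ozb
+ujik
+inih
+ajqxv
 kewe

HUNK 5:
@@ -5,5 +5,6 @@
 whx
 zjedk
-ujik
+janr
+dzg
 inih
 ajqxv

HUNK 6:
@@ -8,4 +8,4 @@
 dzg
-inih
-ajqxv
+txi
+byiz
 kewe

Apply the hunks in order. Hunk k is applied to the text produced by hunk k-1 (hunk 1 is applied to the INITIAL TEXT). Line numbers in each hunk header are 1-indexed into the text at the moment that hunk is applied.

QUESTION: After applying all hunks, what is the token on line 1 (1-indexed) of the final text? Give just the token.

Answer: vds

Derivation:
Hunk 1: at line 1 remove [ynzno,wbcgk] add [tuu,hio] -> 9 lines: vds tuu hio whx zjedk vcemf rgsns kewe zexp
Hunk 2: at line 1 remove [hio] add [sgt,dqajv] -> 10 lines: vds tuu sgt dqajv whx zjedk vcemf rgsns kewe zexp
Hunk 3: at line 7 remove [rgsns] add [qaoa,ozb] -> 11 lines: vds tuu sgt dqajv whx zjedk vcemf qaoa ozb kewe zexp
Hunk 4: at line 6 remove [vcemf,qaoa,ozb] add [ujik,inih,ajqxv] -> 11 lines: vds tuu sgt dqajv whx zjedk ujik inih ajqxv kewe zexp
Hunk 5: at line 5 remove [ujik] add [janr,dzg] -> 12 lines: vds tuu sgt dqajv whx zjedk janr dzg inih ajqxv kewe zexp
Hunk 6: at line 8 remove [inih,ajqxv] add [txi,byiz] -> 12 lines: vds tuu sgt dqajv whx zjedk janr dzg txi byiz kewe zexp
Final line 1: vds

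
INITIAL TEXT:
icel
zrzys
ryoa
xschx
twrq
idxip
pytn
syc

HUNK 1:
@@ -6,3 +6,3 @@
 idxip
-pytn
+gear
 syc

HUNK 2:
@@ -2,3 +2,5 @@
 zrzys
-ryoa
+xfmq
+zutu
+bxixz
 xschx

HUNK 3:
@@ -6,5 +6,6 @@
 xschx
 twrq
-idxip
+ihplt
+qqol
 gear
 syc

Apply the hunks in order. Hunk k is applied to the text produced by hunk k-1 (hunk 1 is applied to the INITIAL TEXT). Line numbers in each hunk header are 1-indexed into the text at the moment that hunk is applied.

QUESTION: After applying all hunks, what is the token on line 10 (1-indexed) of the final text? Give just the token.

Hunk 1: at line 6 remove [pytn] add [gear] -> 8 lines: icel zrzys ryoa xschx twrq idxip gear syc
Hunk 2: at line 2 remove [ryoa] add [xfmq,zutu,bxixz] -> 10 lines: icel zrzys xfmq zutu bxixz xschx twrq idxip gear syc
Hunk 3: at line 6 remove [idxip] add [ihplt,qqol] -> 11 lines: icel zrzys xfmq zutu bxixz xschx twrq ihplt qqol gear syc
Final line 10: gear

Answer: gear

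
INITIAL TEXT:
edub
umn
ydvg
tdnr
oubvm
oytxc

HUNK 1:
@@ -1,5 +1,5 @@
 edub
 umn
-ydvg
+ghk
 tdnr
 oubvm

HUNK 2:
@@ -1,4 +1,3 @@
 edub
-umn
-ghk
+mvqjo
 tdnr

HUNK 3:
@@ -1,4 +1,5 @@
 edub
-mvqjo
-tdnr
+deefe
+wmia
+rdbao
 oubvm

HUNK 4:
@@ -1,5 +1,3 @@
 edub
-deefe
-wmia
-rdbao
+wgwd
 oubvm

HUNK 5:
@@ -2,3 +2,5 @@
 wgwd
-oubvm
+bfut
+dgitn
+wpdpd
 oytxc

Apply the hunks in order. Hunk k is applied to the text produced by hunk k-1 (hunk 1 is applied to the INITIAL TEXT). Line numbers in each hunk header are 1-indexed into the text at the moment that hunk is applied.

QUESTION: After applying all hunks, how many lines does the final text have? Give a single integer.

Answer: 6

Derivation:
Hunk 1: at line 1 remove [ydvg] add [ghk] -> 6 lines: edub umn ghk tdnr oubvm oytxc
Hunk 2: at line 1 remove [umn,ghk] add [mvqjo] -> 5 lines: edub mvqjo tdnr oubvm oytxc
Hunk 3: at line 1 remove [mvqjo,tdnr] add [deefe,wmia,rdbao] -> 6 lines: edub deefe wmia rdbao oubvm oytxc
Hunk 4: at line 1 remove [deefe,wmia,rdbao] add [wgwd] -> 4 lines: edub wgwd oubvm oytxc
Hunk 5: at line 2 remove [oubvm] add [bfut,dgitn,wpdpd] -> 6 lines: edub wgwd bfut dgitn wpdpd oytxc
Final line count: 6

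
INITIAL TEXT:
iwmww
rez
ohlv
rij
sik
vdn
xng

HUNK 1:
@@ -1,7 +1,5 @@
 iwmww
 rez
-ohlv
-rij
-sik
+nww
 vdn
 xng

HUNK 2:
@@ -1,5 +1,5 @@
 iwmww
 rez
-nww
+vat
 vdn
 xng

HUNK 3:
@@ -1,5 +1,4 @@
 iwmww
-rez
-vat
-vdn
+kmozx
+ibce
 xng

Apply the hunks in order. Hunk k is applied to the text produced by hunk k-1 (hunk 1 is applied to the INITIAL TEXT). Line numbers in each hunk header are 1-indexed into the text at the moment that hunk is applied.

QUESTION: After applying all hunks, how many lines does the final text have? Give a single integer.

Hunk 1: at line 1 remove [ohlv,rij,sik] add [nww] -> 5 lines: iwmww rez nww vdn xng
Hunk 2: at line 1 remove [nww] add [vat] -> 5 lines: iwmww rez vat vdn xng
Hunk 3: at line 1 remove [rez,vat,vdn] add [kmozx,ibce] -> 4 lines: iwmww kmozx ibce xng
Final line count: 4

Answer: 4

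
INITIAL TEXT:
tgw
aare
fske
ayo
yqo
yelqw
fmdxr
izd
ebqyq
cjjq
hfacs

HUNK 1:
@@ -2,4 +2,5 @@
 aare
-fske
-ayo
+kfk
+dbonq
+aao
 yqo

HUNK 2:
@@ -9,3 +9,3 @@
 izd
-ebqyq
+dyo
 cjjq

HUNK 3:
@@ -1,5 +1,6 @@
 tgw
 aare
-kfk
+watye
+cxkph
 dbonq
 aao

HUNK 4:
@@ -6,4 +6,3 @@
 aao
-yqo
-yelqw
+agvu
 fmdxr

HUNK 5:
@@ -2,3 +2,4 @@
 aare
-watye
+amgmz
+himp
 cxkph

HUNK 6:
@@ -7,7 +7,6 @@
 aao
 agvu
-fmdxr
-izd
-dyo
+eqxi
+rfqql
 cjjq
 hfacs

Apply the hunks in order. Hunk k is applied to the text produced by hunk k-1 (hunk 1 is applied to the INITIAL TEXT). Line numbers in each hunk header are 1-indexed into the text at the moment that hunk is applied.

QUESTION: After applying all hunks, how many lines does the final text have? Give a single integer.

Hunk 1: at line 2 remove [fske,ayo] add [kfk,dbonq,aao] -> 12 lines: tgw aare kfk dbonq aao yqo yelqw fmdxr izd ebqyq cjjq hfacs
Hunk 2: at line 9 remove [ebqyq] add [dyo] -> 12 lines: tgw aare kfk dbonq aao yqo yelqw fmdxr izd dyo cjjq hfacs
Hunk 3: at line 1 remove [kfk] add [watye,cxkph] -> 13 lines: tgw aare watye cxkph dbonq aao yqo yelqw fmdxr izd dyo cjjq hfacs
Hunk 4: at line 6 remove [yqo,yelqw] add [agvu] -> 12 lines: tgw aare watye cxkph dbonq aao agvu fmdxr izd dyo cjjq hfacs
Hunk 5: at line 2 remove [watye] add [amgmz,himp] -> 13 lines: tgw aare amgmz himp cxkph dbonq aao agvu fmdxr izd dyo cjjq hfacs
Hunk 6: at line 7 remove [fmdxr,izd,dyo] add [eqxi,rfqql] -> 12 lines: tgw aare amgmz himp cxkph dbonq aao agvu eqxi rfqql cjjq hfacs
Final line count: 12

Answer: 12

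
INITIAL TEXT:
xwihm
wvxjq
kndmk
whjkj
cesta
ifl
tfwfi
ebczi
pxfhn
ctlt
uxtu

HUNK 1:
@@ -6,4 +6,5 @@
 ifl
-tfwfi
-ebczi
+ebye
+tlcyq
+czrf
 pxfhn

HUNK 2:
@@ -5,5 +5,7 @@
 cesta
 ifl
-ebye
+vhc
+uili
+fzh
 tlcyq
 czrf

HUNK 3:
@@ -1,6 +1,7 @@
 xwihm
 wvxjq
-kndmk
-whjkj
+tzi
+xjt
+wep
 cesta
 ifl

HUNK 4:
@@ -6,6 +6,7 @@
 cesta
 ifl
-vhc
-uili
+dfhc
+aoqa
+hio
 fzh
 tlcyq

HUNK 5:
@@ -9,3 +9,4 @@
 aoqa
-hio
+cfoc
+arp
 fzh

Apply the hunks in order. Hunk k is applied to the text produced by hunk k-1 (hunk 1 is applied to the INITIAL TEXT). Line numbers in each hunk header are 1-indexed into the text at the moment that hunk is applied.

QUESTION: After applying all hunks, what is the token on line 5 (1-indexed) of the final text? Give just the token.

Hunk 1: at line 6 remove [tfwfi,ebczi] add [ebye,tlcyq,czrf] -> 12 lines: xwihm wvxjq kndmk whjkj cesta ifl ebye tlcyq czrf pxfhn ctlt uxtu
Hunk 2: at line 5 remove [ebye] add [vhc,uili,fzh] -> 14 lines: xwihm wvxjq kndmk whjkj cesta ifl vhc uili fzh tlcyq czrf pxfhn ctlt uxtu
Hunk 3: at line 1 remove [kndmk,whjkj] add [tzi,xjt,wep] -> 15 lines: xwihm wvxjq tzi xjt wep cesta ifl vhc uili fzh tlcyq czrf pxfhn ctlt uxtu
Hunk 4: at line 6 remove [vhc,uili] add [dfhc,aoqa,hio] -> 16 lines: xwihm wvxjq tzi xjt wep cesta ifl dfhc aoqa hio fzh tlcyq czrf pxfhn ctlt uxtu
Hunk 5: at line 9 remove [hio] add [cfoc,arp] -> 17 lines: xwihm wvxjq tzi xjt wep cesta ifl dfhc aoqa cfoc arp fzh tlcyq czrf pxfhn ctlt uxtu
Final line 5: wep

Answer: wep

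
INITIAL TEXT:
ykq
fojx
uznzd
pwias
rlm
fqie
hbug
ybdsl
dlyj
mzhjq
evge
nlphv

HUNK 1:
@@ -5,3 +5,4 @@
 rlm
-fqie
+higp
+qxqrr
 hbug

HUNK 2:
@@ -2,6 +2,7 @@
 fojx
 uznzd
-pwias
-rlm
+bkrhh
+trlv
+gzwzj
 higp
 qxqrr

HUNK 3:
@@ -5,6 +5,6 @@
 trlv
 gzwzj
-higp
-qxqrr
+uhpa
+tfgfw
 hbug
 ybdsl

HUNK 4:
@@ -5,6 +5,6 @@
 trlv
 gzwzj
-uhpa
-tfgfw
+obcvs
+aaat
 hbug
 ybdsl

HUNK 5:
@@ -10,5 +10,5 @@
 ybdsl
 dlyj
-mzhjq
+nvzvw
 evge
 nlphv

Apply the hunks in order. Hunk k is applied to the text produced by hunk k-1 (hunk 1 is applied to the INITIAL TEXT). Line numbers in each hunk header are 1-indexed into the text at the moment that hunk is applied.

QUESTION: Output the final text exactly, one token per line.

Answer: ykq
fojx
uznzd
bkrhh
trlv
gzwzj
obcvs
aaat
hbug
ybdsl
dlyj
nvzvw
evge
nlphv

Derivation:
Hunk 1: at line 5 remove [fqie] add [higp,qxqrr] -> 13 lines: ykq fojx uznzd pwias rlm higp qxqrr hbug ybdsl dlyj mzhjq evge nlphv
Hunk 2: at line 2 remove [pwias,rlm] add [bkrhh,trlv,gzwzj] -> 14 lines: ykq fojx uznzd bkrhh trlv gzwzj higp qxqrr hbug ybdsl dlyj mzhjq evge nlphv
Hunk 3: at line 5 remove [higp,qxqrr] add [uhpa,tfgfw] -> 14 lines: ykq fojx uznzd bkrhh trlv gzwzj uhpa tfgfw hbug ybdsl dlyj mzhjq evge nlphv
Hunk 4: at line 5 remove [uhpa,tfgfw] add [obcvs,aaat] -> 14 lines: ykq fojx uznzd bkrhh trlv gzwzj obcvs aaat hbug ybdsl dlyj mzhjq evge nlphv
Hunk 5: at line 10 remove [mzhjq] add [nvzvw] -> 14 lines: ykq fojx uznzd bkrhh trlv gzwzj obcvs aaat hbug ybdsl dlyj nvzvw evge nlphv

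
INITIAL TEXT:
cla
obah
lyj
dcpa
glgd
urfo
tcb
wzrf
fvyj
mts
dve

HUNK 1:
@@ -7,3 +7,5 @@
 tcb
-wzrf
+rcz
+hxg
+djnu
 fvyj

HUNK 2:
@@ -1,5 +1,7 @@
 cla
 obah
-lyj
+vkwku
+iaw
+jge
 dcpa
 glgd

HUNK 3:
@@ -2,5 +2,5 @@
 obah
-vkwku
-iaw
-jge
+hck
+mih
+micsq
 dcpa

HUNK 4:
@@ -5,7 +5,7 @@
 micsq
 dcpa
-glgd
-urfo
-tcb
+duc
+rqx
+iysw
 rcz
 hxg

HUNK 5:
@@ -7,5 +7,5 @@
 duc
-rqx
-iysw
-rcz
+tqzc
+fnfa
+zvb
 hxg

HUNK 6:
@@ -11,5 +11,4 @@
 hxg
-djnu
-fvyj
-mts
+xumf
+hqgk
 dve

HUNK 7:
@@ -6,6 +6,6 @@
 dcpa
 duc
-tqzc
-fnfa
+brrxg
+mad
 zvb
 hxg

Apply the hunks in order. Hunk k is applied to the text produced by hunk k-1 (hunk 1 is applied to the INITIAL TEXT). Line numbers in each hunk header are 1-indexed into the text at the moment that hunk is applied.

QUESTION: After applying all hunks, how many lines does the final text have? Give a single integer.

Answer: 14

Derivation:
Hunk 1: at line 7 remove [wzrf] add [rcz,hxg,djnu] -> 13 lines: cla obah lyj dcpa glgd urfo tcb rcz hxg djnu fvyj mts dve
Hunk 2: at line 1 remove [lyj] add [vkwku,iaw,jge] -> 15 lines: cla obah vkwku iaw jge dcpa glgd urfo tcb rcz hxg djnu fvyj mts dve
Hunk 3: at line 2 remove [vkwku,iaw,jge] add [hck,mih,micsq] -> 15 lines: cla obah hck mih micsq dcpa glgd urfo tcb rcz hxg djnu fvyj mts dve
Hunk 4: at line 5 remove [glgd,urfo,tcb] add [duc,rqx,iysw] -> 15 lines: cla obah hck mih micsq dcpa duc rqx iysw rcz hxg djnu fvyj mts dve
Hunk 5: at line 7 remove [rqx,iysw,rcz] add [tqzc,fnfa,zvb] -> 15 lines: cla obah hck mih micsq dcpa duc tqzc fnfa zvb hxg djnu fvyj mts dve
Hunk 6: at line 11 remove [djnu,fvyj,mts] add [xumf,hqgk] -> 14 lines: cla obah hck mih micsq dcpa duc tqzc fnfa zvb hxg xumf hqgk dve
Hunk 7: at line 6 remove [tqzc,fnfa] add [brrxg,mad] -> 14 lines: cla obah hck mih micsq dcpa duc brrxg mad zvb hxg xumf hqgk dve
Final line count: 14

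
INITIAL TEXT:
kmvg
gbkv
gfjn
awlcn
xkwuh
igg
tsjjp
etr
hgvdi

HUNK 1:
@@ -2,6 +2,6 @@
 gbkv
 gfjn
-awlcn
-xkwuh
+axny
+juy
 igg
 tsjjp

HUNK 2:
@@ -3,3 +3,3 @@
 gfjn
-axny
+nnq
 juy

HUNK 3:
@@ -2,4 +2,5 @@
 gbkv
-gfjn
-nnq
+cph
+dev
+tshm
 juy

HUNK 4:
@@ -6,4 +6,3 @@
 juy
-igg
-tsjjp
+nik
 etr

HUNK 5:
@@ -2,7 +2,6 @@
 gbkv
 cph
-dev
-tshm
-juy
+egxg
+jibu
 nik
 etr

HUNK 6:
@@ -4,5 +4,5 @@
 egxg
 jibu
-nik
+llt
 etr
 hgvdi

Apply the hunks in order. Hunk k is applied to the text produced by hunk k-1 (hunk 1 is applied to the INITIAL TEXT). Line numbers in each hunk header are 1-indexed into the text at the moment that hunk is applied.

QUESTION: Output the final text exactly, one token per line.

Hunk 1: at line 2 remove [awlcn,xkwuh] add [axny,juy] -> 9 lines: kmvg gbkv gfjn axny juy igg tsjjp etr hgvdi
Hunk 2: at line 3 remove [axny] add [nnq] -> 9 lines: kmvg gbkv gfjn nnq juy igg tsjjp etr hgvdi
Hunk 3: at line 2 remove [gfjn,nnq] add [cph,dev,tshm] -> 10 lines: kmvg gbkv cph dev tshm juy igg tsjjp etr hgvdi
Hunk 4: at line 6 remove [igg,tsjjp] add [nik] -> 9 lines: kmvg gbkv cph dev tshm juy nik etr hgvdi
Hunk 5: at line 2 remove [dev,tshm,juy] add [egxg,jibu] -> 8 lines: kmvg gbkv cph egxg jibu nik etr hgvdi
Hunk 6: at line 4 remove [nik] add [llt] -> 8 lines: kmvg gbkv cph egxg jibu llt etr hgvdi

Answer: kmvg
gbkv
cph
egxg
jibu
llt
etr
hgvdi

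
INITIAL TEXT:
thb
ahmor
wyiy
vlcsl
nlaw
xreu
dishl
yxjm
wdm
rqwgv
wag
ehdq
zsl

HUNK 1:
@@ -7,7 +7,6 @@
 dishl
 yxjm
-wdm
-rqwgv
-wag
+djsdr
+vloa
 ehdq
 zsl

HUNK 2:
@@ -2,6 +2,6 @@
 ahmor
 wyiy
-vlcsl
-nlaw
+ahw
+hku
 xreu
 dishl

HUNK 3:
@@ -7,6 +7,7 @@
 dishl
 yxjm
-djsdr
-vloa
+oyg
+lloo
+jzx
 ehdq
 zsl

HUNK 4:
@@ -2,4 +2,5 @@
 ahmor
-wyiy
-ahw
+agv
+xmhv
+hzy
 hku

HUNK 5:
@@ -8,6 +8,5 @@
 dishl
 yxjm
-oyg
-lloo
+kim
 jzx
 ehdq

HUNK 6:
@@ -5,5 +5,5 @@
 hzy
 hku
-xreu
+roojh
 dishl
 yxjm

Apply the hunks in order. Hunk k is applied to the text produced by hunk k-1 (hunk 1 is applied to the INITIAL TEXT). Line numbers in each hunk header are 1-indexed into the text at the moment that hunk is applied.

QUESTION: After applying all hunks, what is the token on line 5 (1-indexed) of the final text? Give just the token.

Hunk 1: at line 7 remove [wdm,rqwgv,wag] add [djsdr,vloa] -> 12 lines: thb ahmor wyiy vlcsl nlaw xreu dishl yxjm djsdr vloa ehdq zsl
Hunk 2: at line 2 remove [vlcsl,nlaw] add [ahw,hku] -> 12 lines: thb ahmor wyiy ahw hku xreu dishl yxjm djsdr vloa ehdq zsl
Hunk 3: at line 7 remove [djsdr,vloa] add [oyg,lloo,jzx] -> 13 lines: thb ahmor wyiy ahw hku xreu dishl yxjm oyg lloo jzx ehdq zsl
Hunk 4: at line 2 remove [wyiy,ahw] add [agv,xmhv,hzy] -> 14 lines: thb ahmor agv xmhv hzy hku xreu dishl yxjm oyg lloo jzx ehdq zsl
Hunk 5: at line 8 remove [oyg,lloo] add [kim] -> 13 lines: thb ahmor agv xmhv hzy hku xreu dishl yxjm kim jzx ehdq zsl
Hunk 6: at line 5 remove [xreu] add [roojh] -> 13 lines: thb ahmor agv xmhv hzy hku roojh dishl yxjm kim jzx ehdq zsl
Final line 5: hzy

Answer: hzy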